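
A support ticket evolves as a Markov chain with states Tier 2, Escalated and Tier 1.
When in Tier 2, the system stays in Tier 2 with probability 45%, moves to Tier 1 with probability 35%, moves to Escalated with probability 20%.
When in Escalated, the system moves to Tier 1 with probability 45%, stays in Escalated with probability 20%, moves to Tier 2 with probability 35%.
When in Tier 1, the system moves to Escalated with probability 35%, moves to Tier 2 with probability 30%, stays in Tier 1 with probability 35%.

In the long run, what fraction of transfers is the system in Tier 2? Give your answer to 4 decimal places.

0.3680

Let the stationary distribution be π with π = πP and π_1 + π_2 + π_3 = 1.
π_1 = 0.45·π_1 + 0.35·π_2 + 0.3·π_3
π_2 = 0.2·π_1 + 0.2·π_2 + 0.35·π_3
Solving with the normalization constraint gives π = (0.3680, 0.2563, 0.3756).
So the stationary probability of Tier 2 is 0.3680.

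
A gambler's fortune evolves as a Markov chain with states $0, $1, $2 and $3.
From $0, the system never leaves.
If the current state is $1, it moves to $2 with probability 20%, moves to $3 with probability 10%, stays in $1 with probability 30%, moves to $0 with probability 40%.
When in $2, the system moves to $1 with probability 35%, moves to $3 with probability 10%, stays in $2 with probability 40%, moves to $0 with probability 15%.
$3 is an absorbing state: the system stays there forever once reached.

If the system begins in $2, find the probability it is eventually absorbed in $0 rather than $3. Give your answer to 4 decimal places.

0.7000

Let h(s) be the probability of absorption at $0 starting from transient state s. Then h($0) = 1 and h($3) = 0. By first-step analysis:
h($1) = 0.4·1 + 0.3·h($1) + 0.2·h($2) + 0.1·0
h($2) = 0.15·1 + 0.35·h($1) + 0.4·h($2) + 0.1·0
Solving: h($1) = 0.7714, h($2) = 0.7000.
Starting from $2, the probability is 0.7000.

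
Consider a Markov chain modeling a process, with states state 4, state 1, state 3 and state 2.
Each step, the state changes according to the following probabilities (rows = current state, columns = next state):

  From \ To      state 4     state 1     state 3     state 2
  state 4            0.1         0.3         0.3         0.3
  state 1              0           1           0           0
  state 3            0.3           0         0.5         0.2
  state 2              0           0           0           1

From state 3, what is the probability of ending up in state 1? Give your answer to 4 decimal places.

Let h(s) be the probability of absorption at state 1 starting from transient state s. Then h(state 1) = 1 and h(state 2) = 0. By first-step analysis:
h(state 4) = 0.1·h(state 4) + 0.3·1 + 0.3·h(state 3) + 0.3·0
h(state 3) = 0.3·h(state 4) + 0.5·h(state 3) + 0.2·0
Solving: h(state 4) = 0.4167, h(state 3) = 0.2500.
Starting from state 3, the probability is 0.2500.

0.2500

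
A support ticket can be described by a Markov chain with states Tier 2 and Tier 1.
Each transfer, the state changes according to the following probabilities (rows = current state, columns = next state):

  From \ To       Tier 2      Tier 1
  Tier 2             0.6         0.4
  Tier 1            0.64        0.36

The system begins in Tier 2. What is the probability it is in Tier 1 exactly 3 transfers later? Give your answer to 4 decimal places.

0.3846

Propagate the distribution vector 3 transfers from Tier 2.
After 0 transfers: (1.0000, 0.0000)
After 1 transfer: (0.6000, 0.4000)
After 2 transfers: (0.6160, 0.3840)
After 3 transfers: (0.6154, 0.3846)
P(in Tier 1 after 3 transfers) = 0.3846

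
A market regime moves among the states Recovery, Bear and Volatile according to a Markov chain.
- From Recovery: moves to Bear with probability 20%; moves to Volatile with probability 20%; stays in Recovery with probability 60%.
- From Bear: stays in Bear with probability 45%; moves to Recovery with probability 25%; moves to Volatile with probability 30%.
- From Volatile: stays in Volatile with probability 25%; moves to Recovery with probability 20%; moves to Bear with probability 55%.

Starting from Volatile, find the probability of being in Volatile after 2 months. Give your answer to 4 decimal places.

0.2675

Sum over the intermediate state after 1 month:
P = P(Volatile→Recovery)·P(Recovery→Volatile) + P(Volatile→Bear)·P(Bear→Volatile) + P(Volatile→Volatile)·P(Volatile→Volatile)
  = 0.2×0.2 + 0.55×0.3 + 0.25×0.25
  = 0.0400 + 0.1650 + 0.0625 = 0.2675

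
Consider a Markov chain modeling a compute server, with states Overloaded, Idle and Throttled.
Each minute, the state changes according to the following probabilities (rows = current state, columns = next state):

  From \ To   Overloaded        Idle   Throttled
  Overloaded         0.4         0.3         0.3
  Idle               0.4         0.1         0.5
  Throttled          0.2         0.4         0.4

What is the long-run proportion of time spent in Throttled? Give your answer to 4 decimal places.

Let the stationary distribution be π with π = πP and π_1 + π_2 + π_3 = 1.
π_1 = 0.4·π_1 + 0.4·π_2 + 0.2·π_3
π_2 = 0.3·π_1 + 0.1·π_2 + 0.4·π_3
Solving with the normalization constraint gives π = (0.3208, 0.2830, 0.3962).
So the stationary probability of Throttled is 0.3962.

0.3962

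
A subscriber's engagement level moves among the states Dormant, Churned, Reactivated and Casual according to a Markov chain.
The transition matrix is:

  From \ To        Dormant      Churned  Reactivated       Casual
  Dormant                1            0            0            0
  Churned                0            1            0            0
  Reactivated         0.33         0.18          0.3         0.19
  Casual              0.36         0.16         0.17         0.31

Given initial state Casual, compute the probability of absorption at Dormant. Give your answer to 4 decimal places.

0.6836

Let h(s) be the probability of absorption at Dormant starting from transient state s. Then h(Dormant) = 1 and h(Churned) = 0. By first-step analysis:
h(Reactivated) = 0.33·1 + 0.18·0 + 0.3·h(Reactivated) + 0.19·h(Casual)
h(Casual) = 0.36·1 + 0.16·0 + 0.17·h(Reactivated) + 0.31·h(Casual)
Solving: h(Reactivated) = 0.6570, h(Casual) = 0.6836.
Starting from Casual, the probability is 0.6836.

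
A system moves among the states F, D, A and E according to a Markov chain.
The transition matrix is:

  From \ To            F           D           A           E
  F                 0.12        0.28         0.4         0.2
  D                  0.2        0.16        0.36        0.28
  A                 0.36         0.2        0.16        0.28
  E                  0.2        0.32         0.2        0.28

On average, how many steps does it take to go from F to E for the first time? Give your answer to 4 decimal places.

4.1082

Let t(s) be the expected number of steps to first reach E from state s, with t(E) = 0. Conditioning on the first step:
t(F) = 1 + 0.12·t(F) + 0.28·t(D) + 0.4·t(A)
t(D) = 1 + 0.2·t(F) + 0.16·t(D) + 0.36·t(A)
t(A) = 1 + 0.36·t(F) + 0.2·t(D) + 0.16·t(A)
Solving: t(F) = 4.1082, t(D) = 3.8235, t(A) = 3.8615.
Expected steps from F to E: 4.1082.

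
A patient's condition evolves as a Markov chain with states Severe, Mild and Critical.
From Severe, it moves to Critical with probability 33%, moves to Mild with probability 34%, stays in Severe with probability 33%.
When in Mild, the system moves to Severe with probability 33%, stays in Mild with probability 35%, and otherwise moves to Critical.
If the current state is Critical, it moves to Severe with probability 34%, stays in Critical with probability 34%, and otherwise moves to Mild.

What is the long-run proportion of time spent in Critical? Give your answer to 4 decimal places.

Let the stationary distribution be π with π = πP and π_1 + π_2 + π_3 = 1.
π_1 = 0.33·π_1 + 0.33·π_2 + 0.34·π_3
π_2 = 0.34·π_1 + 0.35·π_2 + 0.32·π_3
Solving with the normalization constraint gives π = (0.3333, 0.3368, 0.3299).
So the stationary probability of Critical is 0.3299.

0.3299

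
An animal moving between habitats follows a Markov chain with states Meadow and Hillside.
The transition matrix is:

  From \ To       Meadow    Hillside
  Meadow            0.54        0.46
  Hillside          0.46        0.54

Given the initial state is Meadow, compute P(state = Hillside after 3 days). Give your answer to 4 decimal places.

0.4997

Propagate the distribution vector 3 days from Meadow.
After 0 days: (1.0000, 0.0000)
After 1 day: (0.5400, 0.4600)
After 2 days: (0.5032, 0.4968)
After 3 days: (0.5003, 0.4997)
P(in Hillside after 3 days) = 0.4997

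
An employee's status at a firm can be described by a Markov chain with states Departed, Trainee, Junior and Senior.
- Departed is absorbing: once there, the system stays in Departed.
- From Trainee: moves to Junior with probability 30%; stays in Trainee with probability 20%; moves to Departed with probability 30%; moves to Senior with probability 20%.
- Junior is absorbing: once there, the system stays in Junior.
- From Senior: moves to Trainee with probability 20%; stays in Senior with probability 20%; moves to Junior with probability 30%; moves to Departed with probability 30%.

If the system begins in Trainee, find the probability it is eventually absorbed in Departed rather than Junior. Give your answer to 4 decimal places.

Let h(s) be the probability of absorption at Departed starting from transient state s. Then h(Departed) = 1 and h(Junior) = 0. By first-step analysis:
h(Trainee) = 0.3·1 + 0.2·h(Trainee) + 0.3·0 + 0.2·h(Senior)
h(Senior) = 0.3·1 + 0.2·h(Trainee) + 0.3·0 + 0.2·h(Senior)
Solving: h(Trainee) = 0.5000, h(Senior) = 0.5000.
Starting from Trainee, the probability is 0.5000.

0.5000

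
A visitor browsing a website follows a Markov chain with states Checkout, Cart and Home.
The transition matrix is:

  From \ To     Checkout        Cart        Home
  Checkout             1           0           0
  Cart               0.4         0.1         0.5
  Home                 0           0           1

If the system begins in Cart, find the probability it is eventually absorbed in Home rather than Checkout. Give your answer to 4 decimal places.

Let h(s) be the probability of absorption at Home starting from transient state s. Then h(Home) = 1 and h(Checkout) = 0. By first-step analysis:
h(Cart) = 0.4·0 + 0.1·h(Cart) + 0.5·1
Solving: h(Cart) = 0.5556.
Starting from Cart, the probability is 0.5556.

0.5556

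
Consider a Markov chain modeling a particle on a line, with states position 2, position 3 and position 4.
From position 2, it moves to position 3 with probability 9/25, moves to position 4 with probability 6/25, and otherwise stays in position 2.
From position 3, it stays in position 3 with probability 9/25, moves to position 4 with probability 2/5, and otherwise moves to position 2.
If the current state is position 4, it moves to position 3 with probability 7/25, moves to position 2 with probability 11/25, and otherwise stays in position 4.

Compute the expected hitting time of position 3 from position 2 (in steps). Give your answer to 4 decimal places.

2.9412

Let t(s) be the expected number of steps to first reach position 3 from state s, with t(position 3) = 0. Conditioning on the first step:
t(position 2) = 1 + 0.4·t(position 2) + 0.24·t(position 4)
t(position 4) = 1 + 0.44·t(position 2) + 0.28·t(position 4)
Solving: t(position 2) = 2.9412, t(position 4) = 3.1863.
Expected steps from position 2 to position 3: 2.9412.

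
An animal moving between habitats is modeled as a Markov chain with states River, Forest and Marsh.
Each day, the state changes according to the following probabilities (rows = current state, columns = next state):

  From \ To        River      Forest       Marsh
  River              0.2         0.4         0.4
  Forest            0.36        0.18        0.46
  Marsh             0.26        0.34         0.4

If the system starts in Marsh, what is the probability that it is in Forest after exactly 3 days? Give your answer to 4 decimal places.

Propagate the distribution vector 3 days from Marsh.
After 0 days: (0.0000, 0.0000, 1.0000)
After 1 day: (0.2600, 0.3400, 0.4000)
After 2 days: (0.2784, 0.3012, 0.4204)
After 3 days: (0.2734, 0.3085, 0.4181)
P(in Forest after 3 days) = 0.3085

0.3085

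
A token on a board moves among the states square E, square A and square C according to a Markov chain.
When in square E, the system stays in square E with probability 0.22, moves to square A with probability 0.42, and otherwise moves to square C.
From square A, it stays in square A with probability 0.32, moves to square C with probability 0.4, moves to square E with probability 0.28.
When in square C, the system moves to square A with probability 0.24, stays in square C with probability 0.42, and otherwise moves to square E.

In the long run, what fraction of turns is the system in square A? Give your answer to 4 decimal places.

Let the stationary distribution be π with π = πP and π_1 + π_2 + π_3 = 1.
π_1 = 0.22·π_1 + 0.28·π_2 + 0.34·π_3
π_2 = 0.42·π_1 + 0.32·π_2 + 0.24·π_3
Solving with the normalization constraint gives π = (0.2866, 0.3169, 0.3965).
So the stationary probability of square A is 0.3169.

0.3169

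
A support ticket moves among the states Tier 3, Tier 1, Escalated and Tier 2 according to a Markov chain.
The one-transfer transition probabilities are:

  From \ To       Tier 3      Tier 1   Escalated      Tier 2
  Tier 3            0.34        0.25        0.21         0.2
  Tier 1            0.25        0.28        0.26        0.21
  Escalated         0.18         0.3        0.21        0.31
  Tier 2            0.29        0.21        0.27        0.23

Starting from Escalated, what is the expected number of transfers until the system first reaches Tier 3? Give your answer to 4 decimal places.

4.3901

Let t(s) be the expected number of transfers to first reach Tier 3 from state s, with t(Tier 3) = 0. Conditioning on the first transfer:
t(Tier 1) = 1 + 0.28·t(Tier 1) + 0.26·t(Escalated) + 0.21·t(Tier 2)
t(Escalated) = 1 + 0.3·t(Tier 1) + 0.21·t(Escalated) + 0.31·t(Tier 2)
t(Tier 2) = 1 + 0.21·t(Tier 1) + 0.27·t(Escalated) + 0.23·t(Tier 2)
Solving: t(Tier 1) = 4.1306, t(Escalated) = 4.3901, t(Tier 2) = 3.9646.
Expected transfers from Escalated to Tier 3: 4.3901.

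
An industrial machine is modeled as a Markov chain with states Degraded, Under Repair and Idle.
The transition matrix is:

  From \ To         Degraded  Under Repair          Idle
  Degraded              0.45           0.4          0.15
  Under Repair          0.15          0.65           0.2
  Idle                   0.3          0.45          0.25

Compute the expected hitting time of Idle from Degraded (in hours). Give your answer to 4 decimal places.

5.6604

Let t(s) be the expected number of hours to first reach Idle from state s, with t(Idle) = 0. Conditioning on the first hour:
t(Degraded) = 1 + 0.45·t(Degraded) + 0.4·t(Under Repair)
t(Under Repair) = 1 + 0.15·t(Degraded) + 0.65·t(Under Repair)
Solving: t(Degraded) = 5.6604, t(Under Repair) = 5.2830.
Expected hours from Degraded to Idle: 5.6604.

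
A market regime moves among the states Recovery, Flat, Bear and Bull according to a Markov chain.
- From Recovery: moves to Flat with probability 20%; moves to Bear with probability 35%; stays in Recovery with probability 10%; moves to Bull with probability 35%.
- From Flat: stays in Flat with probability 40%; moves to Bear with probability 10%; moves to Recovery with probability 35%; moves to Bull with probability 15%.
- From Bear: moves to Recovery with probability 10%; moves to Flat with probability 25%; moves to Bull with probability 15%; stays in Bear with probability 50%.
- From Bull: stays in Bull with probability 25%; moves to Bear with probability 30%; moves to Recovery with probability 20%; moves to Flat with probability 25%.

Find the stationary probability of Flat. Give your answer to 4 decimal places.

Let the stationary distribution be π with π = πP and π_1 + π_2 + π_3 + π_4 = 1.
π_1 = 0.1·π_1 + 0.35·π_2 + 0.1·π_3 + 0.2·π_4
π_2 = 0.2·π_1 + 0.4·π_2 + 0.25·π_3 + 0.25·π_4
π_3 = 0.35·π_1 + 0.1·π_2 + 0.5·π_3 + 0.3·π_4
Solving with the normalization constraint gives π = (0.1916, 0.2828, 0.3163, 0.2093).
So the stationary probability of Flat is 0.2828.

0.2828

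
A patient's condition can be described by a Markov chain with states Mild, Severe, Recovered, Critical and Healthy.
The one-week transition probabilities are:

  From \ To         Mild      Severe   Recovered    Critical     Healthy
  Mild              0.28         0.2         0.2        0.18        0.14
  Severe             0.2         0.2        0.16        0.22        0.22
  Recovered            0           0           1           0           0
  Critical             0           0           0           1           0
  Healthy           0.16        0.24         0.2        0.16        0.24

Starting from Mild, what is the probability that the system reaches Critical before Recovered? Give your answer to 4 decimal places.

Let h(s) be the probability of absorption at Critical starting from transient state s. Then h(Critical) = 1 and h(Recovered) = 0. By first-step analysis:
h(Mild) = 0.28·h(Mild) + 0.2·h(Severe) + 0.2·0 + 0.18·1 + 0.14·h(Healthy)
h(Severe) = 0.2·h(Mild) + 0.2·h(Severe) + 0.16·0 + 0.22·1 + 0.22·h(Healthy)
h(Healthy) = 0.16·h(Mild) + 0.24·h(Severe) + 0.2·0 + 0.16·1 + 0.24·h(Healthy)
Solving: h(Mild) = 0.4908, h(Severe) = 0.5300, h(Healthy) = 0.4812.
Starting from Mild, the probability is 0.4908.

0.4908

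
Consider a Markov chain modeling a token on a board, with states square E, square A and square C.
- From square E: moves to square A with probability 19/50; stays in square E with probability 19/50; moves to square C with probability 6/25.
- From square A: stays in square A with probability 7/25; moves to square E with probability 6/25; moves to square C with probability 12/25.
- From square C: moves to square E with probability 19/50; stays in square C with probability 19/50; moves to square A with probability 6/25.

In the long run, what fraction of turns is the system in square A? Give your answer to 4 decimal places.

0.2993

Let the stationary distribution be π with π = πP and π_1 + π_2 + π_3 = 1.
π_1 = 0.38·π_1 + 0.24·π_2 + 0.38·π_3
π_2 = 0.38·π_1 + 0.28·π_2 + 0.24·π_3
Solving with the normalization constraint gives π = (0.3381, 0.2993, 0.3626).
So the stationary probability of square A is 0.2993.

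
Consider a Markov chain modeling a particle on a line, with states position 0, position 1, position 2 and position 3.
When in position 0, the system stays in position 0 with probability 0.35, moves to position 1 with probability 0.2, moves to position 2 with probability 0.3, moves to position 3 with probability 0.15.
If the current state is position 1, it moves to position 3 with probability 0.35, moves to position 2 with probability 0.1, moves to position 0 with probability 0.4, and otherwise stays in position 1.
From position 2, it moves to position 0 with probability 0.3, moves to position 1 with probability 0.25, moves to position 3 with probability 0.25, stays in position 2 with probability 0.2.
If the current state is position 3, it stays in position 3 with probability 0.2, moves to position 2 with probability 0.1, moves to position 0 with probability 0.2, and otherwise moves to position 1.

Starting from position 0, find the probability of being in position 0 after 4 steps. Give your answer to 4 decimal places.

Propagate the distribution vector 4 steps from position 0.
After 0 steps: (1.0000, 0.0000, 0.0000, 0.0000)
After 1 step: (0.3500, 0.2000, 0.3000, 0.1500)
After 2 steps: (0.3225, 0.2500, 0.2000, 0.2275)
After 3 steps: (0.3184, 0.2658, 0.1845, 0.2314)
After 4 steps: (0.3194, 0.2654, 0.1821, 0.2332)
P(in position 0 after 4 steps) = 0.3194

0.3194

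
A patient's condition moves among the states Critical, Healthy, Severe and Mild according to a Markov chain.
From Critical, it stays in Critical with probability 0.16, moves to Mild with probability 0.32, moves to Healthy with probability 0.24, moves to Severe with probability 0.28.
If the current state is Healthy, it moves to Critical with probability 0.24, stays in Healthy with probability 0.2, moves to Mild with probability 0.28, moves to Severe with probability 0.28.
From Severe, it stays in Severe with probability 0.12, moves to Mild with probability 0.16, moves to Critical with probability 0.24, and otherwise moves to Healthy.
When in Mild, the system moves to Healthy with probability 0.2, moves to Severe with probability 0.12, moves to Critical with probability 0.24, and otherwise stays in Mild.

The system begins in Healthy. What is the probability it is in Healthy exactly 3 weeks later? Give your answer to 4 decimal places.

0.2621

Propagate the distribution vector 3 weeks from Healthy.
After 0 weeks: (0.0000, 1.0000, 0.0000, 0.0000)
After 1 week: (0.2400, 0.2000, 0.2800, 0.2800)
After 2 weeks: (0.2208, 0.2880, 0.1904, 0.3008)
After 3 weeks: (0.2223, 0.2621, 0.2014, 0.3141)
P(in Healthy after 3 weeks) = 0.2621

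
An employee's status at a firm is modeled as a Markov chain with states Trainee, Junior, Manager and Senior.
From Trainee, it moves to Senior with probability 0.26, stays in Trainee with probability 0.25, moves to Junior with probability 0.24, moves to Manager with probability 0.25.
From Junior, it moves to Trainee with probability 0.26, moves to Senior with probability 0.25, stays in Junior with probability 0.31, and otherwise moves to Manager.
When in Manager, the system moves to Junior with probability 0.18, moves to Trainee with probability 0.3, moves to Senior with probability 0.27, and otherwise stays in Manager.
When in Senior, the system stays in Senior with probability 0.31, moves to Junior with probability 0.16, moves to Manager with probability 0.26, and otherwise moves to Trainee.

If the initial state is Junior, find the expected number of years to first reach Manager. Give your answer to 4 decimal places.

4.5516

Let t(s) be the expected number of years to first reach Manager from state s, with t(Manager) = 0. Conditioning on the first year:
t(Trainee) = 1 + 0.25·t(Trainee) + 0.24·t(Junior) + 0.26·t(Senior)
t(Junior) = 1 + 0.26·t(Trainee) + 0.31·t(Junior) + 0.25·t(Senior)
t(Senior) = 1 + 0.27·t(Trainee) + 0.16·t(Junior) + 0.31·t(Senior)
Solving: t(Trainee) = 4.2323, t(Junior) = 4.5516, t(Senior) = 4.1608.
Expected years from Junior to Manager: 4.5516.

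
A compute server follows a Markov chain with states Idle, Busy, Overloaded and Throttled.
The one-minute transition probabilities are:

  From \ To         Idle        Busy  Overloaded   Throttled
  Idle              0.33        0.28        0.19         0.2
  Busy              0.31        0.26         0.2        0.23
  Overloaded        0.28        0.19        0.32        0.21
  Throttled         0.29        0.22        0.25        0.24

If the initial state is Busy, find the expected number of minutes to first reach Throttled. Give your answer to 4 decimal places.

4.6245

Let t(s) be the expected number of minutes to first reach Throttled from state s, with t(Throttled) = 0. Conditioning on the first minute:
t(Idle) = 1 + 0.33·t(Idle) + 0.28·t(Busy) + 0.19·t(Overloaded)
t(Busy) = 1 + 0.31·t(Idle) + 0.26·t(Busy) + 0.2·t(Overloaded)
t(Overloaded) = 1 + 0.28·t(Idle) + 0.19·t(Busy) + 0.32·t(Overloaded)
Solving: t(Idle) = 4.7650, t(Busy) = 4.6245, t(Overloaded) = 4.7248.
Expected minutes from Busy to Throttled: 4.6245.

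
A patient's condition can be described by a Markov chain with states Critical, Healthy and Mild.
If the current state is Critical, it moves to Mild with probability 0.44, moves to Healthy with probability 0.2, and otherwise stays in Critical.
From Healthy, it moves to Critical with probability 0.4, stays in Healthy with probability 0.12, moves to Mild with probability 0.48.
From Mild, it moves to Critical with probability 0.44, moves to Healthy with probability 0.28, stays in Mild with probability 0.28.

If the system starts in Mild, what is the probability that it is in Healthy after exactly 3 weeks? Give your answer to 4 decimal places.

0.2165

Propagate the distribution vector 3 weeks from Mild.
After 0 weeks: (0.0000, 0.0000, 1.0000)
After 1 week: (0.4400, 0.2800, 0.2800)
After 2 weeks: (0.3936, 0.2000, 0.4064)
After 3 weeks: (0.4005, 0.2165, 0.3830)
P(in Healthy after 3 weeks) = 0.2165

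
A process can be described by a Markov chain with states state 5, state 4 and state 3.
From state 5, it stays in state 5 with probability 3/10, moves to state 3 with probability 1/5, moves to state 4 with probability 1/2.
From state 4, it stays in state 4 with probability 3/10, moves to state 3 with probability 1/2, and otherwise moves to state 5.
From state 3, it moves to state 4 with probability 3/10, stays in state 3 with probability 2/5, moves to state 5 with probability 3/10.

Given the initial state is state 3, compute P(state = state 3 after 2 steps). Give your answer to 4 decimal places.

0.3700

Sum over the intermediate state after 1 step:
P = P(state 3→state 5)·P(state 5→state 3) + P(state 3→state 4)·P(state 4→state 3) + P(state 3→state 3)·P(state 3→state 3)
  = 0.3×0.2 + 0.3×0.5 + 0.4×0.4
  = 0.0600 + 0.1500 + 0.1600 = 0.3700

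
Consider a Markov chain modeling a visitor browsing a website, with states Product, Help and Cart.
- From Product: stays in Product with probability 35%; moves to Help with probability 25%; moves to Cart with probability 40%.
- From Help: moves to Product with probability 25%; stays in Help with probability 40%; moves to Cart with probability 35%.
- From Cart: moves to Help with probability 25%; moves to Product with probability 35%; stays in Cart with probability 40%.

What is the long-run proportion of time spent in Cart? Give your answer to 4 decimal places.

Let the stationary distribution be π with π = πP and π_1 + π_2 + π_3 = 1.
π_1 = 0.35·π_1 + 0.25·π_2 + 0.35·π_3
π_2 = 0.25·π_1 + 0.4·π_2 + 0.25·π_3
Solving with the normalization constraint gives π = (0.3206, 0.2941, 0.3853).
So the stationary probability of Cart is 0.3853.

0.3853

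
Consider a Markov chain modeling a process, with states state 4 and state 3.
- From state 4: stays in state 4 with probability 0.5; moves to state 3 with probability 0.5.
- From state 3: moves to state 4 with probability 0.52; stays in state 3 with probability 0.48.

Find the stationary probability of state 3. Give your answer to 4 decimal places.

0.4902

Let the stationary distribution be π with π = πP and π_1 + π_2 = 1.
π_1 = 0.5·π_1 + 0.52·π_2
Solving with the normalization constraint gives π = (0.5098, 0.4902).
So the stationary probability of state 3 is 0.4902.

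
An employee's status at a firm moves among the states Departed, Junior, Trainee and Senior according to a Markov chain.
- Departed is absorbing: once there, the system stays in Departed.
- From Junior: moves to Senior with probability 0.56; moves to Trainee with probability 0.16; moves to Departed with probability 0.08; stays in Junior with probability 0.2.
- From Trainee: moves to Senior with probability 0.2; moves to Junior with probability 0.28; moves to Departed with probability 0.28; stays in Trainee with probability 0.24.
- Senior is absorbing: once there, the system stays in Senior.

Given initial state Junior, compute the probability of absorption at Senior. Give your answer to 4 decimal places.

0.8125

Let h(s) be the probability of absorption at Senior starting from transient state s. Then h(Senior) = 1 and h(Departed) = 0. By first-step analysis:
h(Junior) = 0.08·0 + 0.2·h(Junior) + 0.16·h(Trainee) + 0.56·1
h(Trainee) = 0.28·0 + 0.28·h(Junior) + 0.24·h(Trainee) + 0.2·1
Solving: h(Junior) = 0.8125, h(Trainee) = 0.5625.
Starting from Junior, the probability is 0.8125.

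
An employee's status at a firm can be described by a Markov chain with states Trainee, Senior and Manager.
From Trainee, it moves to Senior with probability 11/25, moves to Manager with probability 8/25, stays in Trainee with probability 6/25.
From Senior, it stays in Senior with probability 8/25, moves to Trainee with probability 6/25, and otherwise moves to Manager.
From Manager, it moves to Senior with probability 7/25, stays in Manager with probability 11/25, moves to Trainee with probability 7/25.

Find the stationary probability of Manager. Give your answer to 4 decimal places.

Let the stationary distribution be π with π = πP and π_1 + π_2 + π_3 = 1.
π_1 = 0.24·π_1 + 0.24·π_2 + 0.28·π_3
π_2 = 0.44·π_1 + 0.32·π_2 + 0.28·π_3
Solving with the normalization constraint gives π = (0.2564, 0.3344, 0.4092).
So the stationary probability of Manager is 0.4092.

0.4092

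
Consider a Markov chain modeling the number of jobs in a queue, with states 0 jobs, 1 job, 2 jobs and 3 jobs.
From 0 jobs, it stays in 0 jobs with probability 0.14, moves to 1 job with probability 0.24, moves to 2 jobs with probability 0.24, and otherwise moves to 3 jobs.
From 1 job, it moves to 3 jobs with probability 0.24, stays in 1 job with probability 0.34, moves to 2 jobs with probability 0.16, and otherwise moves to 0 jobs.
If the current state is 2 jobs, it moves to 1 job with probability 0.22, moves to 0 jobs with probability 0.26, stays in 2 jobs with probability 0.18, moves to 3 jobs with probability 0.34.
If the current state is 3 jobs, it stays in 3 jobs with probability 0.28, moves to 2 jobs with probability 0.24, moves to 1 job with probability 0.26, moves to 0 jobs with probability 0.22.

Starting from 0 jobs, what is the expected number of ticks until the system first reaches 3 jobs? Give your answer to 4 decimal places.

2.9847

Let t(s) be the expected number of ticks to first reach 3 jobs from state s, with t(3 jobs) = 0. Conditioning on the first tick:
t(0 jobs) = 1 + 0.14·t(0 jobs) + 0.24·t(1 job) + 0.24·t(2 jobs)
t(1 job) = 1 + 0.26·t(0 jobs) + 0.34·t(1 job) + 0.16·t(2 jobs)
t(2 jobs) = 1 + 0.26·t(0 jobs) + 0.22·t(1 job) + 0.18·t(2 jobs)
Solving: t(0 jobs) = 2.9847, t(1 job) = 3.4397, t(2 jobs) = 3.0887.
Expected ticks from 0 jobs to 3 jobs: 2.9847.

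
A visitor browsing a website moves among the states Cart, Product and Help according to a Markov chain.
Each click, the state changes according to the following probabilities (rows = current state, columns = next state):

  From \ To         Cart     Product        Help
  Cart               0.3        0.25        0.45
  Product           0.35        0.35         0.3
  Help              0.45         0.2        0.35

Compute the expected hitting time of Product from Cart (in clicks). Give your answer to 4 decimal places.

4.3564

Let t(s) be the expected number of clicks to first reach Product from state s, with t(Product) = 0. Conditioning on the first click:
t(Cart) = 1 + 0.3·t(Cart) + 0.45·t(Help)
t(Help) = 1 + 0.45·t(Cart) + 0.35·t(Help)
Solving: t(Cart) = 4.3564, t(Help) = 4.5545.
Expected clicks from Cart to Product: 4.3564.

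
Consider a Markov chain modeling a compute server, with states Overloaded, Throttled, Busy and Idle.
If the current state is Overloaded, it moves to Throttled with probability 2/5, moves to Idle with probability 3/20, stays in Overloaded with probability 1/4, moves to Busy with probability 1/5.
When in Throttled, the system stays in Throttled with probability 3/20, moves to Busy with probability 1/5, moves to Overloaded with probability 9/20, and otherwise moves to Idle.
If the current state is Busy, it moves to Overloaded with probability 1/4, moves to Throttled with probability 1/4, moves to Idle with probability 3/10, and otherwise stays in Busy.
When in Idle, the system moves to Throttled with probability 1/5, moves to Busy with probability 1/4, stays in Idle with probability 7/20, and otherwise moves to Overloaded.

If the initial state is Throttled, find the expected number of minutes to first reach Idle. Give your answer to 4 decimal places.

4.9281

Let t(s) be the expected number of minutes to first reach Idle from state s, with t(Idle) = 0. Conditioning on the first minute:
t(Overloaded) = 1 + 0.25·t(Overloaded) + 0.4·t(Throttled) + 0.2·t(Busy)
t(Throttled) = 1 + 0.45·t(Overloaded) + 0.15·t(Throttled) + 0.2·t(Busy)
t(Busy) = 1 + 0.25·t(Overloaded) + 0.25·t(Throttled) + 0.2·t(Busy)
Solving: t(Overloaded) = 5.1335, t(Throttled) = 4.9281, t(Busy) = 4.3943.
Expected minutes from Throttled to Idle: 4.9281.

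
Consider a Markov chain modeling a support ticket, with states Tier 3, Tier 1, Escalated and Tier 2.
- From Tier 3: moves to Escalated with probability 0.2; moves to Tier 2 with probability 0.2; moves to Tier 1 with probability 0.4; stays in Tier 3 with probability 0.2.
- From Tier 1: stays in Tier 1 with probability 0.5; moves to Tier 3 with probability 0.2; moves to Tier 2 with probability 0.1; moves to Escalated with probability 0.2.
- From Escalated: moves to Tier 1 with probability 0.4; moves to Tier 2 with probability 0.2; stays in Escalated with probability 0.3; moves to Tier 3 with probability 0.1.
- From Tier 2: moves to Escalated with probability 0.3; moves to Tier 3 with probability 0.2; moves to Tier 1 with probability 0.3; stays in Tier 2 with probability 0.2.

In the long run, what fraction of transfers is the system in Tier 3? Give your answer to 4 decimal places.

0.1760

Let the stationary distribution be π with π = πP and π_1 + π_2 + π_3 + π_4 = 1.
π_1 = 0.2·π_1 + 0.2·π_2 + 0.1·π_3 + 0.2·π_4
π_2 = 0.4·π_1 + 0.5·π_2 + 0.4·π_3 + 0.3·π_4
π_3 = 0.2·π_1 + 0.2·π_2 + 0.3·π_3 + 0.3·π_4
Solving with the normalization constraint gives π = (0.1760, 0.4270, 0.2397, 0.1573).
So the stationary probability of Tier 3 is 0.1760.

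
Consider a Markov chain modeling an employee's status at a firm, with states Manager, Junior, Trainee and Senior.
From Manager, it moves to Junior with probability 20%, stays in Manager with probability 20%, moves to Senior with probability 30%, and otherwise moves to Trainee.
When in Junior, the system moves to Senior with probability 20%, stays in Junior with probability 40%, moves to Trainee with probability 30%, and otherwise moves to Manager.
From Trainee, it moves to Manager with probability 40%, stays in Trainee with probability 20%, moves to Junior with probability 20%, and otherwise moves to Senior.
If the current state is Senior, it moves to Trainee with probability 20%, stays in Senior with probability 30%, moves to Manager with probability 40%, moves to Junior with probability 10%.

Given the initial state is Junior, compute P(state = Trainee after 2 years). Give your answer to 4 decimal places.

0.2500

Propagate the distribution vector 2 years from Junior.
After 0 years: (0.0000, 1.0000, 0.0000, 0.0000)
After 1 year: (0.1000, 0.4000, 0.3000, 0.2000)
After 2 years: (0.2600, 0.2600, 0.2500, 0.2300)
P(in Trainee after 2 years) = 0.2500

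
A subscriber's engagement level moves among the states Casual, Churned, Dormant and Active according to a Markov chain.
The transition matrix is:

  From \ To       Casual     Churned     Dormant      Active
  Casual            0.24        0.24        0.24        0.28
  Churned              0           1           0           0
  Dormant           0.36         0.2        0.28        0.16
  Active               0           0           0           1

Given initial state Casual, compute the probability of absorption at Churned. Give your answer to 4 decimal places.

Let h(s) be the probability of absorption at Churned starting from transient state s. Then h(Churned) = 1 and h(Active) = 0. By first-step analysis:
h(Casual) = 0.24·h(Casual) + 0.24·1 + 0.24·h(Dormant) + 0.28·0
h(Dormant) = 0.36·h(Casual) + 0.2·1 + 0.28·h(Dormant) + 0.16·0
Solving: h(Casual) = 0.4792, h(Dormant) = 0.5174.
Starting from Casual, the probability is 0.4792.

0.4792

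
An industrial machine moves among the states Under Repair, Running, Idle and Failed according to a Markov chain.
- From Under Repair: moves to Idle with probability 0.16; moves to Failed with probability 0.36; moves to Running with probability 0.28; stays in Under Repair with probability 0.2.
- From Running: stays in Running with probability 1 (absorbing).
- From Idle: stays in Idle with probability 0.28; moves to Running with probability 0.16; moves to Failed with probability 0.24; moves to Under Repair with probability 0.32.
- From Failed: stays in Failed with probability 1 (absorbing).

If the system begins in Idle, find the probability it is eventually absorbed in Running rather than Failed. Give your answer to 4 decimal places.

Let h(s) be the probability of absorption at Running starting from transient state s. Then h(Running) = 1 and h(Failed) = 0. By first-step analysis:
h(Under Repair) = 0.2·h(Under Repair) + 0.28·1 + 0.16·h(Idle) + 0.36·0
h(Idle) = 0.32·h(Under Repair) + 0.16·1 + 0.28·h(Idle) + 0.24·0
Solving: h(Under Repair) = 0.4329, h(Idle) = 0.4146.
Starting from Idle, the probability is 0.4146.

0.4146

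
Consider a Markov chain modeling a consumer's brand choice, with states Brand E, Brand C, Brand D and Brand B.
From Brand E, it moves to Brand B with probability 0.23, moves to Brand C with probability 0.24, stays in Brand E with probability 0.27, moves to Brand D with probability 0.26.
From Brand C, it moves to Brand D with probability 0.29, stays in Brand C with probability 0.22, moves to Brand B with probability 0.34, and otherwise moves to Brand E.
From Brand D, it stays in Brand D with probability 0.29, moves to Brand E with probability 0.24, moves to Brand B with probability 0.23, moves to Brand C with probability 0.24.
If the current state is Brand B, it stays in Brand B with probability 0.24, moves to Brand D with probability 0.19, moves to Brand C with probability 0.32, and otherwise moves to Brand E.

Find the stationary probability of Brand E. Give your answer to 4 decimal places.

Let the stationary distribution be π with π = πP and π_1 + π_2 + π_3 + π_4 = 1.
π_1 = 0.27·π_1 + 0.15·π_2 + 0.24·π_3 + 0.25·π_4
π_2 = 0.24·π_1 + 0.22·π_2 + 0.24·π_3 + 0.32·π_4
π_3 = 0.26·π_1 + 0.29·π_2 + 0.29·π_3 + 0.19·π_4
Solving with the normalization constraint gives π = (0.2264, 0.2557, 0.2571, 0.2607).
So the stationary probability of Brand E is 0.2264.

0.2264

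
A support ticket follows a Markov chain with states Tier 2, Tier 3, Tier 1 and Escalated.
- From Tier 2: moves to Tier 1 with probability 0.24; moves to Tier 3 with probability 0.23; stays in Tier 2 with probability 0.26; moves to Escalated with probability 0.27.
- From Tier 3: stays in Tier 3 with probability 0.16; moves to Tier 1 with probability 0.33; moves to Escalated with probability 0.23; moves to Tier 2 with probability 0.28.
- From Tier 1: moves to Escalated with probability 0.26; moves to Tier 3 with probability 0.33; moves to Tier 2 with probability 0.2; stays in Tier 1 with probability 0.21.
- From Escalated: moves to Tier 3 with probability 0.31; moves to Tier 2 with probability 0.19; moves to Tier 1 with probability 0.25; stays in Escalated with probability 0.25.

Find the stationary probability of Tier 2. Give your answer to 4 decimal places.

Let the stationary distribution be π with π = πP and π_1 + π_2 + π_3 + π_4 = 1.
π_1 = 0.26·π_1 + 0.28·π_2 + 0.2·π_3 + 0.19·π_4
π_2 = 0.23·π_1 + 0.16·π_2 + 0.33·π_3 + 0.31·π_4
π_3 = 0.24·π_1 + 0.33·π_2 + 0.21·π_3 + 0.25·π_4
Solving with the normalization constraint gives π = (0.2320, 0.2579, 0.2580, 0.2521).
So the stationary probability of Tier 2 is 0.2320.

0.2320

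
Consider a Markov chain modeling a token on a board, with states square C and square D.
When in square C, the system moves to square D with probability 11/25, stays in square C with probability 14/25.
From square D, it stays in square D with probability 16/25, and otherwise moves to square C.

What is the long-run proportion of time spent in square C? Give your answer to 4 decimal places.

0.4500

Let the stationary distribution be π with π = πP and π_1 + π_2 = 1.
π_1 = 0.56·π_1 + 0.36·π_2
Solving with the normalization constraint gives π = (0.4500, 0.5500).
So the stationary probability of square C is 0.4500.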